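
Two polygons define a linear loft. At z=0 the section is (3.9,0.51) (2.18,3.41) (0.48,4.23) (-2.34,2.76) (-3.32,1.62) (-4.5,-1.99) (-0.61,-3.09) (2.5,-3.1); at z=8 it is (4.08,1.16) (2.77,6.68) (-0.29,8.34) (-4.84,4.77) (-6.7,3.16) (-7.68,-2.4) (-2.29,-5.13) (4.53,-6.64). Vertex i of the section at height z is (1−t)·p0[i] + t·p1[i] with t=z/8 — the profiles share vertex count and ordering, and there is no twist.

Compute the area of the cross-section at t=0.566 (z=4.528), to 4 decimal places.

Area at t=0.566: 84.3037

Cross-section at t=0.566: each vertex is (1-t)·p0[i] + t·p1[i].
  v1: (1-0.566)·(3.9,0.51) + 0.566·(4.08,1.16) = (4.0019,0.8779)
  v2: (1-0.566)·(2.18,3.41) + 0.566·(2.77,6.68) = (2.5139,5.2608)
  v3: (1-0.566)·(0.48,4.23) + 0.566·(-0.29,8.34) = (0.0442,6.5563)
  v4: (1-0.566)·(-2.34,2.76) + 0.566·(-4.84,4.77) = (-3.7550,3.8977)
  v5: (1-0.566)·(-3.32,1.62) + 0.566·(-6.7,3.16) = (-5.2331,2.4916)
  v6: (1-0.566)·(-4.5,-1.99) + 0.566·(-7.68,-2.4) = (-6.2999,-2.2221)
  v7: (1-0.566)·(-0.61,-3.09) + 0.566·(-2.29,-5.13) = (-1.5609,-4.2446)
  v8: (1-0.566)·(2.5,-3.1) + 0.566·(4.53,-6.64) = (3.6490,-5.1036)
Shoelace sum Σ(x_i·y_{i+1} − x_{i+1}·y_i):
  i=1: 4.0019·5.2608 − 2.5139·0.8779 = +18.8462 (running +18.8462)
  i=2: 2.5139·6.5563 − 0.0442·5.2608 = +16.2496 (running +35.0958)
  i=3: 0.0442·3.8977 − -3.7550·6.5563 = +24.7910 (running +59.8868)
  i=4: -3.7550·2.4916 − -5.2331·3.8977 = +11.0407 (running +70.9274)
  i=5: -5.2331·-2.2221 − -6.2999·2.4916 = +27.3253 (running +98.2527)
  i=6: -6.2999·-4.2446 − -1.5609·-2.2221 = +23.2724 (running +121.5250)
  i=7: -1.5609·-5.1036 − 3.6490·-4.2446 = +23.4548 (running +144.9798)
  i=8: 3.6490·0.8779 − 4.0019·-5.1036 = +23.6276 (running +168.6074)
Area = |Σ|/2 = |168.6074|/2 = 84.3037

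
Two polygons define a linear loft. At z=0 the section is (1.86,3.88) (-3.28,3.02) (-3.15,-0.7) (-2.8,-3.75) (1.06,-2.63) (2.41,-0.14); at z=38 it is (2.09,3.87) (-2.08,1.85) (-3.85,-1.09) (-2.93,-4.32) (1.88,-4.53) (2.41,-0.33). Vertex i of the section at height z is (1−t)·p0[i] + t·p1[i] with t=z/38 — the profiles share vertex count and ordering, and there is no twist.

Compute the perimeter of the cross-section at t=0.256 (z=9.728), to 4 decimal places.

Perimeter at t=0.256: 23.1146

Cross-section at t=0.256: each vertex is (1-t)·p0[i] + t·p1[i].
  v1: (1-0.256)·(1.86,3.88) + 0.256·(2.09,3.87) = (1.9189,3.8774)
  v2: (1-0.256)·(-3.28,3.02) + 0.256·(-2.08,1.85) = (-2.9728,2.7205)
  v3: (1-0.256)·(-3.15,-0.7) + 0.256·(-3.85,-1.09) = (-3.3292,-0.7998)
  v4: (1-0.256)·(-2.8,-3.75) + 0.256·(-2.93,-4.32) = (-2.8333,-3.8959)
  v5: (1-0.256)·(1.06,-2.63) + 0.256·(1.88,-4.53) = (1.2699,-3.1164)
  v6: (1-0.256)·(2.41,-0.14) + 0.256·(2.41,-0.33) = (2.4100,-0.1886)
Perimeter = Σ |v_{i+1} − v_i|:
  edge 1→2: √(-4.8917² + -1.1570²) = 5.0266 (running 5.0266)
  edge 2→3: √(-0.3564² + -3.5203²) = 3.5383 (running 8.5650)
  edge 3→4: √(0.4959² + -3.0961²) = 3.1355 (running 11.7005)
  edge 4→5: √(4.1032² + 0.7795²) = 4.1766 (running 15.8771)
  edge 5→6: √(1.1401² + 2.9278²) = 3.1419 (running 19.0190)
  edge 6→1: √(-0.4911² + 4.0661²) = 4.0956 (running 23.1146)
Perimeter = 23.1146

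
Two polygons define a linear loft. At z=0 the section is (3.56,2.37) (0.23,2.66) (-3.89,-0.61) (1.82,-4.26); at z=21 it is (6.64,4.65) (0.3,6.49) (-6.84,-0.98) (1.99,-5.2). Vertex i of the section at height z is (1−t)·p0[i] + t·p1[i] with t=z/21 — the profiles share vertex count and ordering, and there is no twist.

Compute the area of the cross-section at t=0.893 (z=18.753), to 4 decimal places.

Cross-section at t=0.893: each vertex is (1-t)·p0[i] + t·p1[i].
  v1: (1-0.893)·(3.56,2.37) + 0.893·(6.64,4.65) = (6.3104,4.4060)
  v2: (1-0.893)·(0.23,2.66) + 0.893·(0.3,6.49) = (0.2925,6.0802)
  v3: (1-0.893)·(-3.89,-0.61) + 0.893·(-6.84,-0.98) = (-6.5243,-0.9404)
  v4: (1-0.893)·(1.82,-4.26) + 0.893·(1.99,-5.2) = (1.9718,-5.0994)
Shoelace sum Σ(x_i·y_{i+1} − x_{i+1}·y_i):
  i=1: 6.3104·6.0802 − 0.2925·4.4060 = +37.0799 (running +37.0799)
  i=2: 0.2925·-0.9404 − -6.5243·6.0802 = +39.3942 (running +76.4741)
  i=3: -6.5243·-5.0994 − 1.9718·-0.9404 = +35.1247 (running +111.5988)
  i=4: 1.9718·4.4060 − 6.3104·-5.0994 = +40.8675 (running +152.4662)
Area = |Σ|/2 = |152.4662|/2 = 76.2331

Area at t=0.893: 76.2331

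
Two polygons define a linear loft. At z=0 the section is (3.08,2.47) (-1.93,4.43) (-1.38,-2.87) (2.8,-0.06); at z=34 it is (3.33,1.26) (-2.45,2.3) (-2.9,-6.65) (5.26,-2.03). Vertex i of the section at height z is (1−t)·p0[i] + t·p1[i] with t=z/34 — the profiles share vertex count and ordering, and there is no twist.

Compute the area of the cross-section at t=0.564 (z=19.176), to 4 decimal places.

Cross-section at t=0.564: each vertex is (1-t)·p0[i] + t·p1[i].
  v1: (1-0.564)·(3.08,2.47) + 0.564·(3.33,1.26) = (3.2210,1.7876)
  v2: (1-0.564)·(-1.93,4.43) + 0.564·(-2.45,2.3) = (-2.2233,3.2287)
  v3: (1-0.564)·(-1.38,-2.87) + 0.564·(-2.9,-6.65) = (-2.2373,-5.0019)
  v4: (1-0.564)·(2.8,-0.06) + 0.564·(5.26,-2.03) = (4.1874,-1.1711)
Shoelace sum Σ(x_i·y_{i+1} − x_{i+1}·y_i):
  i=1: 3.2210·3.2287 − -2.2233·1.7876 = +14.3738 (running +14.3738)
  i=2: -2.2233·-5.0019 − -2.2373·3.2287 = +18.3441 (running +32.7180)
  i=3: -2.2373·-1.1711 − 4.1874·-5.0019 = +23.5653 (running +56.2832)
  i=4: 4.1874·1.7876 − 3.2210·-1.1711 = +11.2573 (running +67.5406)
Area = |Σ|/2 = |67.5406|/2 = 33.7703

Area at t=0.564: 33.7703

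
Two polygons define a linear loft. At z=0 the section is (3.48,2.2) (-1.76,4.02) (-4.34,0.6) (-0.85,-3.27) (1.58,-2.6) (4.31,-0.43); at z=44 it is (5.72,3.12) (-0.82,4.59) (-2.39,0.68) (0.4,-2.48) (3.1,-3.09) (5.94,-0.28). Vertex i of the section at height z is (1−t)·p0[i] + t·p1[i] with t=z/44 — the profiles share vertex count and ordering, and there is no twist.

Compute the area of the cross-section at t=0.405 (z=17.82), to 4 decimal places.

Area at t=0.405: 41.0255

Cross-section at t=0.405: each vertex is (1-t)·p0[i] + t·p1[i].
  v1: (1-0.405)·(3.48,2.2) + 0.405·(5.72,3.12) = (4.3872,2.5726)
  v2: (1-0.405)·(-1.76,4.02) + 0.405·(-0.82,4.59) = (-1.3793,4.2508)
  v3: (1-0.405)·(-4.34,0.6) + 0.405·(-2.39,0.68) = (-3.5502,0.6324)
  v4: (1-0.405)·(-0.85,-3.27) + 0.405·(0.4,-2.48) = (-0.3437,-2.9501)
  v5: (1-0.405)·(1.58,-2.6) + 0.405·(3.1,-3.09) = (2.1956,-2.7984)
  v6: (1-0.405)·(4.31,-0.43) + 0.405·(5.94,-0.28) = (4.9702,-0.3692)
Shoelace sum Σ(x_i·y_{i+1} − x_{i+1}·y_i):
  i=1: 4.3872·4.2508 − -1.3793·2.5726 = +22.1977 (running +22.1977)
  i=2: -1.3793·0.6324 − -3.5502·4.2508 = +14.2193 (running +36.4170)
  i=3: -3.5502·-2.9501 − -0.3437·0.6324 = +10.6908 (running +47.1078)
  i=4: -0.3437·-2.7984 − 2.1956·-2.9501 = +7.4391 (running +54.5469)
  i=5: 2.1956·-0.3692 − 4.9702·-2.7984 = +13.0980 (running +67.6449)
  i=6: 4.9702·2.5726 − 4.3872·-0.3692 = +14.4062 (running +82.0511)
Area = |Σ|/2 = |82.0511|/2 = 41.0255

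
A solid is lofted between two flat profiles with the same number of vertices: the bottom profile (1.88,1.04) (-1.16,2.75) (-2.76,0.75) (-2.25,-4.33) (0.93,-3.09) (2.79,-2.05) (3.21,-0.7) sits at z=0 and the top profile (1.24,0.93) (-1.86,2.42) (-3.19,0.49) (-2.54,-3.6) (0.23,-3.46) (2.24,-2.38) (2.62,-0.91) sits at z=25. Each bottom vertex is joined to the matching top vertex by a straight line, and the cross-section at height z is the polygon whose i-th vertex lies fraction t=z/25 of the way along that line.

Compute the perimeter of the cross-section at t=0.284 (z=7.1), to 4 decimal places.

Cross-section at t=0.284: each vertex is (1-t)·p0[i] + t·p1[i].
  v1: (1-0.284)·(1.88,1.04) + 0.284·(1.24,0.93) = (1.6982,1.0088)
  v2: (1-0.284)·(-1.16,2.75) + 0.284·(-1.86,2.42) = (-1.3588,2.6563)
  v3: (1-0.284)·(-2.76,0.75) + 0.284·(-3.19,0.49) = (-2.8821,0.6762)
  v4: (1-0.284)·(-2.25,-4.33) + 0.284·(-2.54,-3.6) = (-2.3324,-4.1227)
  v5: (1-0.284)·(0.93,-3.09) + 0.284·(0.23,-3.46) = (0.7312,-3.1951)
  v6: (1-0.284)·(2.79,-2.05) + 0.284·(2.24,-2.38) = (2.6338,-2.1437)
  v7: (1-0.284)·(3.21,-0.7) + 0.284·(2.62,-0.91) = (3.0424,-0.7596)
Perimeter = Σ |v_{i+1} − v_i|:
  edge 1→2: √(-3.0570² + 1.6475²) = 3.4727 (running 3.4727)
  edge 2→3: √(-1.5233² + -1.9801²) = 2.4983 (running 5.9710)
  edge 3→4: √(0.5498² + -4.7988²) = 4.8302 (running 10.8012)
  edge 4→5: √(3.0636² + 0.9276²) = 3.2009 (running 14.0021)
  edge 5→6: √(1.9026² + 1.0514²) = 2.1738 (running 16.1759)
  edge 6→7: √(0.4086² + 1.3841²) = 1.4431 (running 17.6190)
  edge 7→1: √(-1.3442² + 1.7684²) = 2.2213 (running 19.8403)
Perimeter = 19.8403

Perimeter at t=0.284: 19.8403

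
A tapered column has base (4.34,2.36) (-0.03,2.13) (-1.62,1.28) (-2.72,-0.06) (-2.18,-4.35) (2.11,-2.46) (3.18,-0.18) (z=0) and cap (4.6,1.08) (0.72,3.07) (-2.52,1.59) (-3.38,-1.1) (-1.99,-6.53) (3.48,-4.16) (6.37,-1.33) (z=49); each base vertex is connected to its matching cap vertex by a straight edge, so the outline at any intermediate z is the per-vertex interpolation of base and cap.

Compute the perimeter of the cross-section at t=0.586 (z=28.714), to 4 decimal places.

Cross-section at t=0.586: each vertex is (1-t)·p0[i] + t·p1[i].
  v1: (1-0.586)·(4.34,2.36) + 0.586·(4.6,1.08) = (4.4924,1.6099)
  v2: (1-0.586)·(-0.03,2.13) + 0.586·(0.72,3.07) = (0.4095,2.6808)
  v3: (1-0.586)·(-1.62,1.28) + 0.586·(-2.52,1.59) = (-2.1474,1.4617)
  v4: (1-0.586)·(-2.72,-0.06) + 0.586·(-3.38,-1.1) = (-3.1068,-0.6694)
  v5: (1-0.586)·(-2.18,-4.35) + 0.586·(-1.99,-6.53) = (-2.0687,-5.6275)
  v6: (1-0.586)·(2.11,-2.46) + 0.586·(3.48,-4.16) = (2.9128,-3.4562)
  v7: (1-0.586)·(3.18,-0.18) + 0.586·(6.37,-1.33) = (5.0493,-0.8539)
Perimeter = Σ |v_{i+1} − v_i|:
  edge 1→2: √(-4.0829² + 1.0709²) = 4.2210 (running 4.2210)
  edge 2→3: √(-2.5569² + -1.2192²) = 2.8327 (running 7.0537)
  edge 3→4: √(-0.9594² + -2.1311²) = 2.3371 (running 9.3907)
  edge 4→5: √(1.0381² + -4.9580²) = 5.0656 (running 14.4563)
  edge 5→6: √(4.9815² + 2.1713²) = 5.4341 (running 19.8904)
  edge 6→7: √(2.1365² + 2.6023²) = 3.3670 (running 23.2574)
  edge 7→1: √(-0.5570² + 2.4638²) = 2.5260 (running 25.7834)
Perimeter = 25.7834

Perimeter at t=0.586: 25.7834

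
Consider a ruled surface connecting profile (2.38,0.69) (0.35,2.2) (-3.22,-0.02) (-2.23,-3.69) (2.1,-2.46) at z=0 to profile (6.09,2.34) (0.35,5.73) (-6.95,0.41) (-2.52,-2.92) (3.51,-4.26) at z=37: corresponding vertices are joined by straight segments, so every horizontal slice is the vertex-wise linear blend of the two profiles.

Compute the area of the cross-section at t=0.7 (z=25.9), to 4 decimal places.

Cross-section at t=0.7: each vertex is (1-t)·p0[i] + t·p1[i].
  v1: (1-0.7)·(2.38,0.69) + 0.7·(6.09,2.34) = (4.9770,1.8450)
  v2: (1-0.7)·(0.35,2.2) + 0.7·(0.35,5.73) = (0.3500,4.6710)
  v3: (1-0.7)·(-3.22,-0.02) + 0.7·(-6.95,0.41) = (-5.8310,0.2810)
  v4: (1-0.7)·(-2.23,-3.69) + 0.7·(-2.52,-2.92) = (-2.4330,-3.1510)
  v5: (1-0.7)·(2.1,-2.46) + 0.7·(3.51,-4.26) = (3.0870,-3.7200)
Shoelace sum Σ(x_i·y_{i+1} − x_{i+1}·y_i):
  i=1: 4.9770·4.6710 − 0.3500·1.8450 = +22.6018 (running +22.6018)
  i=2: 0.3500·0.2810 − -5.8310·4.6710 = +27.3350 (running +49.9368)
  i=3: -5.8310·-3.1510 − -2.4330·0.2810 = +19.0572 (running +68.9939)
  i=4: -2.4330·-3.7200 − 3.0870·-3.1510 = +18.7779 (running +87.7718)
  i=5: 3.0870·1.8450 − 4.9770·-3.7200 = +24.2100 (running +111.9818)
Area = |Σ|/2 = |111.9818|/2 = 55.9909

Area at t=0.7: 55.9909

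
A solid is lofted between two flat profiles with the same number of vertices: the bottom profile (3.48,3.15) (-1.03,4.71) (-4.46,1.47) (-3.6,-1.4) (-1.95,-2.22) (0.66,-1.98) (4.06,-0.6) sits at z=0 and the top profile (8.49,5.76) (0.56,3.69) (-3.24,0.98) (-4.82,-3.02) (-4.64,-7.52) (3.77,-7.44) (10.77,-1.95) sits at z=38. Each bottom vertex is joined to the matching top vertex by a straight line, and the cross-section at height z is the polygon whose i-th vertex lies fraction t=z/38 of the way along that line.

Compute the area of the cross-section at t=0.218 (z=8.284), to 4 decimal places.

Cross-section at t=0.218: each vertex is (1-t)·p0[i] + t·p1[i].
  v1: (1-0.218)·(3.48,3.15) + 0.218·(8.49,5.76) = (4.5722,3.7190)
  v2: (1-0.218)·(-1.03,4.71) + 0.218·(0.56,3.69) = (-0.6834,4.4876)
  v3: (1-0.218)·(-4.46,1.47) + 0.218·(-3.24,0.98) = (-4.1940,1.3632)
  v4: (1-0.218)·(-3.6,-1.4) + 0.218·(-4.82,-3.02) = (-3.8660,-1.7532)
  v5: (1-0.218)·(-1.95,-2.22) + 0.218·(-4.64,-7.52) = (-2.5364,-3.3754)
  v6: (1-0.218)·(0.66,-1.98) + 0.218·(3.77,-7.44) = (1.3380,-3.1703)
  v7: (1-0.218)·(4.06,-0.6) + 0.218·(10.77,-1.95) = (5.5228,-0.8943)
Shoelace sum Σ(x_i·y_{i+1} − x_{i+1}·y_i):
  i=1: 4.5722·4.4876 − -0.6834·3.7190 = +23.0598 (running +23.0598)
  i=2: -0.6834·1.3632 − -4.1940·4.4876 = +17.8898 (running +40.9495)
  i=3: -4.1940·-1.7532 − -3.8660·1.3632 = +12.6228 (running +53.5724)
  i=4: -3.8660·-3.3754 − -2.5364·-1.7532 = +8.6024 (running +62.1748)
  i=5: -2.5364·-3.1703 − 1.3380·-3.3754 = +12.5574 (running +74.7322)
  i=6: 1.3380·-0.8943 − 5.5228·-3.1703 = +16.3122 (running +91.0444)
  i=7: 5.5228·3.7190 − 4.5722·-0.8943 = +24.6280 (running +115.6724)
Area = |Σ|/2 = |115.6724|/2 = 57.8362

Area at t=0.218: 57.8362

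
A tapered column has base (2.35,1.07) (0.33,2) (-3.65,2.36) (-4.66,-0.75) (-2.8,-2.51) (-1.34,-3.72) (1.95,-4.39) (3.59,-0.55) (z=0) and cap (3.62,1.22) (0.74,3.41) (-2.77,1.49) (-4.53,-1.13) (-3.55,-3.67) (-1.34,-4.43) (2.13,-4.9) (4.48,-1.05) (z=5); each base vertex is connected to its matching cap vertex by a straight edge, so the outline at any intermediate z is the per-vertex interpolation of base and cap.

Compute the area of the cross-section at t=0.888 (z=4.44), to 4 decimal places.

Area at t=0.888: 48.7024

Cross-section at t=0.888: each vertex is (1-t)·p0[i] + t·p1[i].
  v1: (1-0.888)·(2.35,1.07) + 0.888·(3.62,1.22) = (3.4778,1.2032)
  v2: (1-0.888)·(0.33,2) + 0.888·(0.74,3.41) = (0.6941,3.2521)
  v3: (1-0.888)·(-3.65,2.36) + 0.888·(-2.77,1.49) = (-2.8686,1.5874)
  v4: (1-0.888)·(-4.66,-0.75) + 0.888·(-4.53,-1.13) = (-4.5446,-1.0874)
  v5: (1-0.888)·(-2.8,-2.51) + 0.888·(-3.55,-3.67) = (-3.4660,-3.5401)
  v6: (1-0.888)·(-1.34,-3.72) + 0.888·(-1.34,-4.43) = (-1.3400,-4.3505)
  v7: (1-0.888)·(1.95,-4.39) + 0.888·(2.13,-4.9) = (2.1098,-4.8429)
  v8: (1-0.888)·(3.59,-0.55) + 0.888·(4.48,-1.05) = (4.3803,-0.9940)
Shoelace sum Σ(x_i·y_{i+1} − x_{i+1}·y_i):
  i=1: 3.4778·3.2521 − 0.6941·1.2032 = +10.4748 (running +10.4748)
  i=2: 0.6941·1.5874 − -2.8686·3.2521 = +10.4306 (running +20.9054)
  i=3: -2.8686·-1.0874 − -4.5446·1.5874 = +10.3336 (running +31.2390)
  i=4: -4.5446·-3.5401 − -3.4660·-1.0874 = +12.3190 (running +43.5581)
  i=5: -3.4660·-4.3505 − -1.3400·-3.5401 = +10.3351 (running +53.8931)
  i=6: -1.3400·-4.8429 − 2.1098·-4.3505 = +15.6683 (running +69.5614)
  i=7: 2.1098·-0.9940 − 4.3803·-4.8429 = +19.1162 (running +88.6776)
  i=8: 4.3803·1.2032 − 3.4778·-0.9940 = +8.7273 (running +97.4049)
Area = |Σ|/2 = |97.4049|/2 = 48.7024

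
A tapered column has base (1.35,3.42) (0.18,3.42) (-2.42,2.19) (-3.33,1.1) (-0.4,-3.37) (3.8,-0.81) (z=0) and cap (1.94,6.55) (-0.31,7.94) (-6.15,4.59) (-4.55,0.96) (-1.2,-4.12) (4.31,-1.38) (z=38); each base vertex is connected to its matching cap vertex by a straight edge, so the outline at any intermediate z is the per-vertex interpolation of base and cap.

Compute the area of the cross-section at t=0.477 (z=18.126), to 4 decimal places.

Area at t=0.477: 47.1207

Cross-section at t=0.477: each vertex is (1-t)·p0[i] + t·p1[i].
  v1: (1-0.477)·(1.35,3.42) + 0.477·(1.94,6.55) = (1.6314,4.9130)
  v2: (1-0.477)·(0.18,3.42) + 0.477·(-0.31,7.94) = (-0.0537,5.5760)
  v3: (1-0.477)·(-2.42,2.19) + 0.477·(-6.15,4.59) = (-4.1992,3.3348)
  v4: (1-0.477)·(-3.33,1.1) + 0.477·(-4.55,0.96) = (-3.9119,1.0332)
  v5: (1-0.477)·(-0.4,-3.37) + 0.477·(-1.2,-4.12) = (-0.7816,-3.7277)
  v6: (1-0.477)·(3.8,-0.81) + 0.477·(4.31,-1.38) = (4.0433,-1.0819)
Shoelace sum Σ(x_i·y_{i+1} − x_{i+1}·y_i):
  i=1: 1.6314·5.5760 − -0.0537·4.9130 = +9.3609 (running +9.3609)
  i=2: -0.0537·3.3348 − -4.1992·5.5760 = +23.2358 (running +32.5967)
  i=3: -4.1992·1.0332 − -3.9119·3.3348 = +8.7068 (running +41.3035)
  i=4: -3.9119·-3.7277 − -0.7816·1.0332 = +15.3903 (running +56.6938)
  i=5: -0.7816·-1.0819 − 4.0433·-3.7277 = +15.9179 (running +72.6117)
  i=6: 4.0433·4.9130 − 1.6314·-1.0819 = +21.6297 (running +94.2414)
Area = |Σ|/2 = |94.2414|/2 = 47.1207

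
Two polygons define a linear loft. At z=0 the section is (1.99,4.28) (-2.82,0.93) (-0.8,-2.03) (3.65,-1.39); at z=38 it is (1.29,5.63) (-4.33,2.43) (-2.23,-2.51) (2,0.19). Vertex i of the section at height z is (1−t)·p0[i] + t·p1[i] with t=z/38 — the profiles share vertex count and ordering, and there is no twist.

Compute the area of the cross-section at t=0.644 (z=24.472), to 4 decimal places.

Area at t=0.644: 27.5855

Cross-section at t=0.644: each vertex is (1-t)·p0[i] + t·p1[i].
  v1: (1-0.644)·(1.99,4.28) + 0.644·(1.29,5.63) = (1.5392,5.1494)
  v2: (1-0.644)·(-2.82,0.93) + 0.644·(-4.33,2.43) = (-3.7924,1.8960)
  v3: (1-0.644)·(-0.8,-2.03) + 0.644·(-2.23,-2.51) = (-1.7209,-2.3391)
  v4: (1-0.644)·(3.65,-1.39) + 0.644·(2,0.19) = (2.5874,-0.3725)
Shoelace sum Σ(x_i·y_{i+1} − x_{i+1}·y_i):
  i=1: 1.5392·1.8960 − -3.7924·5.1494 = +22.4471 (running +22.4471)
  i=2: -3.7924·-2.3391 − -1.7209·1.8960 = +12.1338 (running +34.5810)
  i=3: -1.7209·-0.3725 − 2.5874·-2.3391 = +6.6932 (running +41.2742)
  i=4: 2.5874·5.1494 − 1.5392·-0.3725 = +13.8969 (running +55.1711)
Area = |Σ|/2 = |55.1711|/2 = 27.5855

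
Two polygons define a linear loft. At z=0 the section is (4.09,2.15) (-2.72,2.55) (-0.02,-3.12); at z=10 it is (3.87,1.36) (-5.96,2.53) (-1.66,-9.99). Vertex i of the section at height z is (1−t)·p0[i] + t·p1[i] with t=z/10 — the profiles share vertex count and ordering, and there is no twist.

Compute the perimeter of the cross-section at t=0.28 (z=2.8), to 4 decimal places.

Perimeter at t=0.28: 24.1980

Cross-section at t=0.28: each vertex is (1-t)·p0[i] + t·p1[i].
  v1: (1-0.28)·(4.09,2.15) + 0.28·(3.87,1.36) = (4.0284,1.9288)
  v2: (1-0.28)·(-2.72,2.55) + 0.28·(-5.96,2.53) = (-3.6272,2.5444)
  v3: (1-0.28)·(-0.02,-3.12) + 0.28·(-1.66,-9.99) = (-0.4792,-5.0436)
Perimeter = Σ |v_{i+1} − v_i|:
  edge 1→2: √(-7.6556² + 0.6156²) = 7.6803 (running 7.6803)
  edge 2→3: √(3.1480² + -7.5880²) = 8.2151 (running 15.8954)
  edge 3→1: √(4.5076² + 6.9724²) = 8.3026 (running 24.1980)
Perimeter = 24.1980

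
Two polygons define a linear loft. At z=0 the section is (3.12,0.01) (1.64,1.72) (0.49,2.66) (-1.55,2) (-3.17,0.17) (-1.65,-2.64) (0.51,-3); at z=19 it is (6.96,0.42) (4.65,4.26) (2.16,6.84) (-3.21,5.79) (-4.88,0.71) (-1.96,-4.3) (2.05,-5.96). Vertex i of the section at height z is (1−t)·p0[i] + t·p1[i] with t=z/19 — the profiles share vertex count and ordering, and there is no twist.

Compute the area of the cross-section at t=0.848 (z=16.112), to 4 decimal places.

Cross-section at t=0.848: each vertex is (1-t)·p0[i] + t·p1[i].
  v1: (1-0.848)·(3.12,0.01) + 0.848·(6.96,0.42) = (6.3763,0.3577)
  v2: (1-0.848)·(1.64,1.72) + 0.848·(4.65,4.26) = (4.1925,3.8739)
  v3: (1-0.848)·(0.49,2.66) + 0.848·(2.16,6.84) = (1.9062,6.2046)
  v4: (1-0.848)·(-1.55,2) + 0.848·(-3.21,5.79) = (-2.9577,5.2139)
  v5: (1-0.848)·(-3.17,0.17) + 0.848·(-4.88,0.71) = (-4.6201,0.6279)
  v6: (1-0.848)·(-1.65,-2.64) + 0.848·(-1.96,-4.3) = (-1.9129,-4.0477)
  v7: (1-0.848)·(0.51,-3) + 0.848·(2.05,-5.96) = (1.8159,-5.5101)
Shoelace sum Σ(x_i·y_{i+1} − x_{i+1}·y_i):
  i=1: 6.3763·3.8739 − 4.1925·0.3577 = +23.2018 (running +23.2018)
  i=2: 4.1925·6.2046 − 1.9062·3.8739 = +18.6285 (running +41.8303)
  i=3: 1.9062·5.2139 − -2.9577·6.2046 = +28.2899 (running +70.1202)
  i=4: -2.9577·0.6279 − -4.6201·5.2139 = +22.2315 (running +92.3518)
  i=5: -4.6201·-4.0477 − -1.9129·0.6279 = +19.9017 (running +112.2535)
  i=6: -1.9129·-5.5101 − 1.8159·-4.0477 = +17.8904 (running +130.1439)
  i=7: 1.8159·0.3577 − 6.3763·-5.5101 = +35.7836 (running +165.9274)
Area = |Σ|/2 = |165.9274|/2 = 82.9637

Area at t=0.848: 82.9637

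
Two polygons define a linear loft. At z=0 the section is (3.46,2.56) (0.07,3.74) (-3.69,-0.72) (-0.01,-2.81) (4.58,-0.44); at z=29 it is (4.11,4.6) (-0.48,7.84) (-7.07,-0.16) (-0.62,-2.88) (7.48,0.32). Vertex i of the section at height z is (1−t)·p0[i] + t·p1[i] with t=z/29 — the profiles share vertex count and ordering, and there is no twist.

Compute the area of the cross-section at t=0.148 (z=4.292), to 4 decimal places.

Cross-section at t=0.148: each vertex is (1-t)·p0[i] + t·p1[i].
  v1: (1-0.148)·(3.46,2.56) + 0.148·(4.11,4.6) = (3.5562,2.8619)
  v2: (1-0.148)·(0.07,3.74) + 0.148·(-0.48,7.84) = (-0.0114,4.3468)
  v3: (1-0.148)·(-3.69,-0.72) + 0.148·(-7.07,-0.16) = (-4.1902,-0.6371)
  v4: (1-0.148)·(-0.01,-2.81) + 0.148·(-0.62,-2.88) = (-0.1003,-2.8204)
  v5: (1-0.148)·(4.58,-0.44) + 0.148·(7.48,0.32) = (5.0092,-0.3275)
Shoelace sum Σ(x_i·y_{i+1} − x_{i+1}·y_i):
  i=1: 3.5562·4.3468 − -0.0114·2.8619 = +15.4907 (running +15.4907)
  i=2: -0.0114·-0.6371 − -4.1902·4.3468 = +18.2214 (running +33.7121)
  i=3: -4.1902·-2.8204 − -0.1003·-0.6371 = +11.7541 (running +45.4662)
  i=4: -0.1003·-0.3275 − 5.0092·-2.8204 = +14.1606 (running +59.6268)
  i=5: 5.0092·2.8619 − 3.5562·-0.3275 = +15.5007 (running +75.1275)
Area = |Σ|/2 = |75.1275|/2 = 37.5637

Area at t=0.148: 37.5637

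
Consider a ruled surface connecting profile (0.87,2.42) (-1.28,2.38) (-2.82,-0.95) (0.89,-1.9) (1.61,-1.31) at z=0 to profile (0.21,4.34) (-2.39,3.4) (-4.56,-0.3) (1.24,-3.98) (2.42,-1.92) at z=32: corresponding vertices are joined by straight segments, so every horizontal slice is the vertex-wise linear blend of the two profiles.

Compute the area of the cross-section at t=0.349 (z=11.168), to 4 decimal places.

Area at t=0.349: 18.7341

Cross-section at t=0.349: each vertex is (1-t)·p0[i] + t·p1[i].
  v1: (1-0.349)·(0.87,2.42) + 0.349·(0.21,4.34) = (0.6397,3.0901)
  v2: (1-0.349)·(-1.28,2.38) + 0.349·(-2.39,3.4) = (-1.6674,2.7360)
  v3: (1-0.349)·(-2.82,-0.95) + 0.349·(-4.56,-0.3) = (-3.4273,-0.7231)
  v4: (1-0.349)·(0.89,-1.9) + 0.349·(1.24,-3.98) = (1.0122,-2.6259)
  v5: (1-0.349)·(1.61,-1.31) + 0.349·(2.42,-1.92) = (1.8927,-1.5229)
Shoelace sum Σ(x_i·y_{i+1} − x_{i+1}·y_i):
  i=1: 0.6397·2.7360 − -1.6674·3.0901 = +6.9025 (running +6.9025)
  i=2: -1.6674·-0.7231 − -3.4273·2.7360 = +10.5827 (running +17.4852)
  i=3: -3.4273·-2.6259 − 1.0122·-0.7231 = +9.7316 (running +27.2168)
  i=4: 1.0122·-1.5229 − 1.8927·-2.6259 = +3.4287 (running +30.6455)
  i=5: 1.8927·3.0901 − 0.6397·-1.5229 = +6.8227 (running +37.4682)
Area = |Σ|/2 = |37.4682|/2 = 18.7341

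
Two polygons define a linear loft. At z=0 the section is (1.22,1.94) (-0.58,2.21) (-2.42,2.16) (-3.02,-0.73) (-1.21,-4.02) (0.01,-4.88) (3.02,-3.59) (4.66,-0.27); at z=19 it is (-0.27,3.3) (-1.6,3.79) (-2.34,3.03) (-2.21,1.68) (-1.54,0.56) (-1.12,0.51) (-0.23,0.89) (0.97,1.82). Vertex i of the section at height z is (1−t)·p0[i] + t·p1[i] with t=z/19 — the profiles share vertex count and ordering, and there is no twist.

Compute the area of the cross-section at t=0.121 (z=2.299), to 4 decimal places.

Cross-section at t=0.121: each vertex is (1-t)·p0[i] + t·p1[i].
  v1: (1-0.121)·(1.22,1.94) + 0.121·(-0.27,3.3) = (1.0397,2.1046)
  v2: (1-0.121)·(-0.58,2.21) + 0.121·(-1.6,3.79) = (-0.7034,2.4012)
  v3: (1-0.121)·(-2.42,2.16) + 0.121·(-2.34,3.03) = (-2.4103,2.2653)
  v4: (1-0.121)·(-3.02,-0.73) + 0.121·(-2.21,1.68) = (-2.9220,-0.4384)
  v5: (1-0.121)·(-1.21,-4.02) + 0.121·(-1.54,0.56) = (-1.2499,-3.4658)
  v6: (1-0.121)·(0.01,-4.88) + 0.121·(-1.12,0.51) = (-0.1267,-4.2278)
  v7: (1-0.121)·(3.02,-3.59) + 0.121·(-0.23,0.89) = (2.6268,-3.0479)
  v8: (1-0.121)·(4.66,-0.27) + 0.121·(0.97,1.82) = (4.2135,-0.0171)
Shoelace sum Σ(x_i·y_{i+1} − x_{i+1}·y_i):
  i=1: 1.0397·2.4012 − -0.7034·2.1046 = +3.9769 (running +3.9769)
  i=2: -0.7034·2.2653 − -2.4103·2.4012 = +4.1942 (running +8.1711)
  i=3: -2.4103·-0.4384 − -2.9220·2.2653 = +7.6758 (running +15.8469)
  i=4: -2.9220·-3.4658 − -1.2499·-0.4384 = +9.5791 (running +25.4260)
  i=5: -1.2499·-4.2278 − -0.1267·-3.4658 = +4.8452 (running +30.2712)
  i=6: -0.1267·-3.0479 − 2.6268·-4.2278 = +11.4917 (running +41.7629)
  i=7: 2.6268·-0.0171 − 4.2135·-3.0479 = +12.7975 (running +54.5604)
  i=8: 4.2135·2.1046 − 1.0397·-0.0171 = +8.8854 (running +63.4458)
Area = |Σ|/2 = |63.4458|/2 = 31.7229

Area at t=0.121: 31.7229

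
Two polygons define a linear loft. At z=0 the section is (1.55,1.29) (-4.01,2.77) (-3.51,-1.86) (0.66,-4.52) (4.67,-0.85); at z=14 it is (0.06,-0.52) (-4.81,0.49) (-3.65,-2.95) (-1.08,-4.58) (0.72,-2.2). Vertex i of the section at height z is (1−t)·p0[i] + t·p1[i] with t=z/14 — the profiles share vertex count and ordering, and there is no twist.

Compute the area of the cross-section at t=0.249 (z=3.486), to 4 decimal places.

Cross-section at t=0.249: each vertex is (1-t)·p0[i] + t·p1[i].
  v1: (1-0.249)·(1.55,1.29) + 0.249·(0.06,-0.52) = (1.1790,0.8393)
  v2: (1-0.249)·(-4.01,2.77) + 0.249·(-4.81,0.49) = (-4.2092,2.2023)
  v3: (1-0.249)·(-3.51,-1.86) + 0.249·(-3.65,-2.95) = (-3.5449,-2.1314)
  v4: (1-0.249)·(0.66,-4.52) + 0.249·(-1.08,-4.58) = (0.2267,-4.5349)
  v5: (1-0.249)·(4.67,-0.85) + 0.249·(0.72,-2.2) = (3.6864,-1.1862)
Shoelace sum Σ(x_i·y_{i+1} − x_{i+1}·y_i):
  i=1: 1.1790·2.2023 − -4.2092·0.8393 = +6.1293 (running +6.1293)
  i=2: -4.2092·-2.1314 − -3.5449·2.2023 = +16.7783 (running +22.9076)
  i=3: -3.5449·-4.5349 − 0.2267·-2.1314 = +16.5590 (running +39.4666)
  i=4: 0.2267·-1.1862 − 3.6864·-4.5349 = +16.4489 (running +55.9155)
  i=5: 3.6864·0.8393 − 1.1790·-1.1862 = +4.4925 (running +60.4080)
Area = |Σ|/2 = |60.4080|/2 = 30.2040

Area at t=0.249: 30.2040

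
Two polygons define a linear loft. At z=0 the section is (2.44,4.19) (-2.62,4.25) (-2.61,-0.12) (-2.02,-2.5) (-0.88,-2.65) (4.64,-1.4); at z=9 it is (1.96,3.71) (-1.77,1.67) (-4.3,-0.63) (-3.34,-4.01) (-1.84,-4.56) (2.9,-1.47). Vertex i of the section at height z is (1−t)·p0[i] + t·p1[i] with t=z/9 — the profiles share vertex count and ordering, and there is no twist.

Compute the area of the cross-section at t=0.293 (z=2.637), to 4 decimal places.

Area at t=0.293: 38.4082

Cross-section at t=0.293: each vertex is (1-t)·p0[i] + t·p1[i].
  v1: (1-0.293)·(2.44,4.19) + 0.293·(1.96,3.71) = (2.2994,4.0494)
  v2: (1-0.293)·(-2.62,4.25) + 0.293·(-1.77,1.67) = (-2.3710,3.4941)
  v3: (1-0.293)·(-2.61,-0.12) + 0.293·(-4.3,-0.63) = (-3.1052,-0.2694)
  v4: (1-0.293)·(-2.02,-2.5) + 0.293·(-3.34,-4.01) = (-2.4068,-2.9424)
  v5: (1-0.293)·(-0.88,-2.65) + 0.293·(-1.84,-4.56) = (-1.1613,-3.2096)
  v6: (1-0.293)·(4.64,-1.4) + 0.293·(2.9,-1.47) = (4.1302,-1.4205)
Shoelace sum Σ(x_i·y_{i+1} − x_{i+1}·y_i):
  i=1: 2.2994·3.4941 − -2.3710·4.0494 = +17.6349 (running +17.6349)
  i=2: -2.3710·-0.2694 − -3.1052·3.4941 = +11.4885 (running +29.1234)
  i=3: -3.1052·-2.9424 − -2.4068·-0.2694 = +8.4883 (running +37.6117)
  i=4: -2.4068·-3.2096 − -1.1613·-2.9424 = +4.3078 (running +41.9195)
  i=5: -1.1613·-1.4205 − 4.1302·-3.2096 = +14.9060 (running +56.8255)
  i=6: 4.1302·4.0494 − 2.2994·-1.4205 = +19.9908 (running +76.8163)
Area = |Σ|/2 = |76.8163|/2 = 38.4082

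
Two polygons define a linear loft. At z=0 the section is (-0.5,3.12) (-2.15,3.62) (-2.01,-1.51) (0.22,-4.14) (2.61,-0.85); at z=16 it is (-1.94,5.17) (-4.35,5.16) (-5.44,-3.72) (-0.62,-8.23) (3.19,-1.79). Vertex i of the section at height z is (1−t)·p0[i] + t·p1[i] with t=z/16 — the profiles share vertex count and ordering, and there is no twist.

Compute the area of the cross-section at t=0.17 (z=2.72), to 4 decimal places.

Cross-section at t=0.17: each vertex is (1-t)·p0[i] + t·p1[i].
  v1: (1-0.17)·(-0.5,3.12) + 0.17·(-1.94,5.17) = (-0.7448,3.4685)
  v2: (1-0.17)·(-2.15,3.62) + 0.17·(-4.35,5.16) = (-2.5240,3.8818)
  v3: (1-0.17)·(-2.01,-1.51) + 0.17·(-5.44,-3.72) = (-2.5931,-1.8857)
  v4: (1-0.17)·(0.22,-4.14) + 0.17·(-0.62,-8.23) = (0.0772,-4.8353)
  v5: (1-0.17)·(2.61,-0.85) + 0.17·(3.19,-1.79) = (2.7086,-1.0098)
Shoelace sum Σ(x_i·y_{i+1} − x_{i+1}·y_i):
  i=1: -0.7448·3.8818 − -2.5240·3.4685 = +5.8633 (running +5.8633)
  i=2: -2.5240·-1.8857 − -2.5931·3.8818 = +14.8254 (running +20.6887)
  i=3: -2.5931·-4.8353 − 0.0772·-1.8857 = +12.6840 (running +33.3727)
  i=4: 0.0772·-1.0098 − 2.7086·-4.8353 = +13.0189 (running +46.3917)
  i=5: 2.7086·3.4685 − -0.7448·-1.0098 = +8.6427 (running +55.0343)
Area = |Σ|/2 = |55.0343|/2 = 27.5172

Area at t=0.17: 27.5172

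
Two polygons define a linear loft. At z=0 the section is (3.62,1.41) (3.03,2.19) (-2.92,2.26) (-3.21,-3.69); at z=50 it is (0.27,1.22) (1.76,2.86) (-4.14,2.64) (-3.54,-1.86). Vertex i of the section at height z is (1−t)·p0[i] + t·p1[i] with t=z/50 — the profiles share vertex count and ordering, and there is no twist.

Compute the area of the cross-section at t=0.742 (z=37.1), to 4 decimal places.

Cross-section at t=0.742: each vertex is (1-t)·p0[i] + t·p1[i].
  v1: (1-0.742)·(3.62,1.41) + 0.742·(0.27,1.22) = (1.1343,1.2690)
  v2: (1-0.742)·(3.03,2.19) + 0.742·(1.76,2.86) = (2.0877,2.6871)
  v3: (1-0.742)·(-2.92,2.26) + 0.742·(-4.14,2.64) = (-3.8252,2.5420)
  v4: (1-0.742)·(-3.21,-3.69) + 0.742·(-3.54,-1.86) = (-3.4549,-2.3321)
Shoelace sum Σ(x_i·y_{i+1} − x_{i+1}·y_i):
  i=1: 1.1343·2.6871 − 2.0877·1.2690 = +0.3987 (running +0.3987)
  i=2: 2.0877·2.5420 − -3.8252·2.6871 = +15.5857 (running +15.9844)
  i=3: -3.8252·-2.3321 − -3.4549·2.5420 = +17.7031 (running +33.6876)
  i=4: -3.4549·1.2690 − 1.1343·-2.3321 = -1.7389 (running +31.9486)
Area = |Σ|/2 = |31.9486|/2 = 15.9743

Area at t=0.742: 15.9743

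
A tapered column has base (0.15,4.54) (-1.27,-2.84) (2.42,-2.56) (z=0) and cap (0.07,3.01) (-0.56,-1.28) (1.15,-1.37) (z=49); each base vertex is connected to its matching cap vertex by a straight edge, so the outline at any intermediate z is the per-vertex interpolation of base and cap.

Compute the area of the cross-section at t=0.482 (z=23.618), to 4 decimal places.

Area at t=0.482: 8.0045

Cross-section at t=0.482: each vertex is (1-t)·p0[i] + t·p1[i].
  v1: (1-0.482)·(0.15,4.54) + 0.482·(0.07,3.01) = (0.1114,3.8025)
  v2: (1-0.482)·(-1.27,-2.84) + 0.482·(-0.56,-1.28) = (-0.9278,-2.0881)
  v3: (1-0.482)·(2.42,-2.56) + 0.482·(1.15,-1.37) = (1.8079,-1.9864)
Shoelace sum Σ(x_i·y_{i+1} − x_{i+1}·y_i):
  i=1: 0.1114·-2.0881 − -0.9278·3.8025 = +3.2952 (running +3.2952)
  i=2: -0.9278·-1.9864 − 1.8079·-2.0881 = +5.6179 (running +8.9131)
  i=3: 1.8079·3.8025 − 0.1114·-1.9864 = +7.0958 (running +16.0090)
Area = |Σ|/2 = |16.0090|/2 = 8.0045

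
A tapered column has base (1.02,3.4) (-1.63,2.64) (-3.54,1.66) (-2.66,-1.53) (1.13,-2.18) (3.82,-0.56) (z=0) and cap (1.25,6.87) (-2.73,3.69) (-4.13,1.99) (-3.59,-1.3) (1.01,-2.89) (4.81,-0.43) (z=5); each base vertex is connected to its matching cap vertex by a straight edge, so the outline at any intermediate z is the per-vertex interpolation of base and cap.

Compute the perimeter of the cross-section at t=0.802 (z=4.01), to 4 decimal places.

Perimeter at t=0.802: 26.4547

Cross-section at t=0.802: each vertex is (1-t)·p0[i] + t·p1[i].
  v1: (1-0.802)·(1.02,3.4) + 0.802·(1.25,6.87) = (1.2045,6.1829)
  v2: (1-0.802)·(-1.63,2.64) + 0.802·(-2.73,3.69) = (-2.5122,3.4821)
  v3: (1-0.802)·(-3.54,1.66) + 0.802·(-4.13,1.99) = (-4.0132,1.9247)
  v4: (1-0.802)·(-2.66,-1.53) + 0.802·(-3.59,-1.3) = (-3.4059,-1.3455)
  v5: (1-0.802)·(1.13,-2.18) + 0.802·(1.01,-2.89) = (1.0338,-2.7494)
  v6: (1-0.802)·(3.82,-0.56) + 0.802·(4.81,-0.43) = (4.6140,-0.4557)
Perimeter = Σ |v_{i+1} − v_i|:
  edge 1→2: √(-3.7167² + -2.7008²) = 4.5944 (running 4.5944)
  edge 2→3: √(-1.5010² + -1.5574²) = 2.1630 (running 6.7574)
  edge 3→4: √(0.6073² + -3.2702²) = 3.3261 (running 10.0835)
  edge 4→5: √(4.4396² + -1.4039²) = 4.6563 (running 14.7398)
  edge 5→6: √(3.5802² + 2.2937²) = 4.2519 (running 18.9917)
  edge 6→1: √(-3.4095² + 6.6387²) = 7.4630 (running 26.4547)
Perimeter = 26.4547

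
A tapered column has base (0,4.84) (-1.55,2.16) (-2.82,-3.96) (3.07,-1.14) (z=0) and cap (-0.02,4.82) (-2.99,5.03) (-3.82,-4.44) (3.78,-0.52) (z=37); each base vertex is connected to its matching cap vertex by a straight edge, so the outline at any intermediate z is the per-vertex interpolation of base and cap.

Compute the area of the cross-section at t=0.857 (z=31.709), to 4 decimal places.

Cross-section at t=0.857: each vertex is (1-t)·p0[i] + t·p1[i].
  v1: (1-0.857)·(0,4.84) + 0.857·(-0.02,4.82) = (-0.0171,4.8229)
  v2: (1-0.857)·(-1.55,2.16) + 0.857·(-2.99,5.03) = (-2.7841,4.6196)
  v3: (1-0.857)·(-2.82,-3.96) + 0.857·(-3.82,-4.44) = (-3.6770,-4.3714)
  v4: (1-0.857)·(3.07,-1.14) + 0.857·(3.78,-0.52) = (3.6785,-0.6087)
Shoelace sum Σ(x_i·y_{i+1} − x_{i+1}·y_i):
  i=1: -0.0171·4.6196 − -2.7841·4.8229 = +13.3480 (running +13.3480)
  i=2: -2.7841·-4.3714 − -3.6770·4.6196 = +29.1564 (running +42.5045)
  i=3: -3.6770·-0.6087 − 3.6785·-4.3714 = +18.3180 (running +60.8225)
  i=4: 3.6785·4.8229 − -0.0171·-0.6087 = +17.7303 (running +78.5528)
Area = |Σ|/2 = |78.5528|/2 = 39.2764

Area at t=0.857: 39.2764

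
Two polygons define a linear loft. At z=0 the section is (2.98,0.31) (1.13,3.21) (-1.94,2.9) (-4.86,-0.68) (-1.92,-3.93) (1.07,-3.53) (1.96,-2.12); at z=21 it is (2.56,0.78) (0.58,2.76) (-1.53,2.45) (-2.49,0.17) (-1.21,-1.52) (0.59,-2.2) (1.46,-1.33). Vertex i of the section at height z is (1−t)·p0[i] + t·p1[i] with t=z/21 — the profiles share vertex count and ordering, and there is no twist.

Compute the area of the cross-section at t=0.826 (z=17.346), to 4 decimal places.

Cross-section at t=0.826: each vertex is (1-t)·p0[i] + t·p1[i].
  v1: (1-0.826)·(2.98,0.31) + 0.826·(2.56,0.78) = (2.6331,0.6982)
  v2: (1-0.826)·(1.13,3.21) + 0.826·(0.58,2.76) = (0.6757,2.8383)
  v3: (1-0.826)·(-1.94,2.9) + 0.826·(-1.53,2.45) = (-1.6013,2.5283)
  v4: (1-0.826)·(-4.86,-0.68) + 0.826·(-2.49,0.17) = (-2.9024,0.0221)
  v5: (1-0.826)·(-1.92,-3.93) + 0.826·(-1.21,-1.52) = (-1.3335,-1.9393)
  v6: (1-0.826)·(1.07,-3.53) + 0.826·(0.59,-2.2) = (0.6735,-2.4314)
  v7: (1-0.826)·(1.96,-2.12) + 0.826·(1.46,-1.33) = (1.5470,-1.4675)
Shoelace sum Σ(x_i·y_{i+1} − x_{i+1}·y_i):
  i=1: 2.6331·2.8383 − 0.6757·0.6982 = +7.0017 (running +7.0017)
  i=2: 0.6757·2.5283 − -1.6013·2.8383 = +6.2535 (running +13.2551)
  i=3: -1.6013·0.0221 − -2.9024·2.5283 = +7.3027 (running +20.5578)
  i=4: -2.9024·-1.9393 − -1.3335·0.0221 = +5.6582 (running +26.2160)
  i=5: -1.3335·-2.4314 − 0.6735·-1.9393 = +4.5486 (running +30.7646)
  i=6: 0.6735·-1.4675 − 1.5470·-2.4314 = +2.7730 (running +33.5376)
  i=7: 1.5470·0.6982 − 2.6331·-1.4675 = +4.9441 (running +38.4817)
Area = |Σ|/2 = |38.4817|/2 = 19.2409

Area at t=0.826: 19.2409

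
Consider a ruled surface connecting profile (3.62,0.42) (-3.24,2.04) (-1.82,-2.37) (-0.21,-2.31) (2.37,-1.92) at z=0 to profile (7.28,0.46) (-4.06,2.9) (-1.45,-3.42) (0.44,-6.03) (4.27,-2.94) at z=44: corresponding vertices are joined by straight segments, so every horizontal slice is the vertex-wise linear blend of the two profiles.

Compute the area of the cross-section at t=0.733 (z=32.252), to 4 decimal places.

Area at t=0.733: 40.0675

Cross-section at t=0.733: each vertex is (1-t)·p0[i] + t·p1[i].
  v1: (1-0.733)·(3.62,0.42) + 0.733·(7.28,0.46) = (6.3028,0.4493)
  v2: (1-0.733)·(-3.24,2.04) + 0.733·(-4.06,2.9) = (-3.8411,2.6704)
  v3: (1-0.733)·(-1.82,-2.37) + 0.733·(-1.45,-3.42) = (-1.5488,-3.1397)
  v4: (1-0.733)·(-0.21,-2.31) + 0.733·(0.44,-6.03) = (0.2664,-5.0368)
  v5: (1-0.733)·(2.37,-1.92) + 0.733·(4.27,-2.94) = (3.7627,-2.6677)
Shoelace sum Σ(x_i·y_{i+1} − x_{i+1}·y_i):
  i=1: 6.3028·2.6704 − -3.8411·0.4493 = +18.5567 (running +18.5567)
  i=2: -3.8411·-3.1397 − -1.5488·2.6704 = +16.1954 (running +34.7521)
  i=3: -1.5488·-5.0368 − 0.2664·-3.1397 = +8.6374 (running +43.3896)
  i=4: 0.2664·-2.6677 − 3.7627·-5.0368 = +18.2410 (running +61.6306)
  i=5: 3.7627·0.4493 − 6.3028·-2.6677 = +18.5043 (running +80.1349)
Area = |Σ|/2 = |80.1349|/2 = 40.0675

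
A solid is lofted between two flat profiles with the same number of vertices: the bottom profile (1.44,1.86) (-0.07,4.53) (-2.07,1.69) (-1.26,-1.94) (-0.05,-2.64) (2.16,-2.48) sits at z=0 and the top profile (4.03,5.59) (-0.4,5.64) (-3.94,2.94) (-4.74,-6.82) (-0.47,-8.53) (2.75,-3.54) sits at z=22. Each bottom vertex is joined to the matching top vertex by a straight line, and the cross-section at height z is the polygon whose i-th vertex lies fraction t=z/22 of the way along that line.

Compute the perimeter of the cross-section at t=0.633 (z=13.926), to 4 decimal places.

Cross-section at t=0.633: each vertex is (1-t)·p0[i] + t·p1[i].
  v1: (1-0.633)·(1.44,1.86) + 0.633·(4.03,5.59) = (3.0795,4.2211)
  v2: (1-0.633)·(-0.07,4.53) + 0.633·(-0.4,5.64) = (-0.2789,5.2326)
  v3: (1-0.633)·(-2.07,1.69) + 0.633·(-3.94,2.94) = (-3.2537,2.4812)
  v4: (1-0.633)·(-1.26,-1.94) + 0.633·(-4.74,-6.82) = (-3.4628,-5.0290)
  v5: (1-0.633)·(-0.05,-2.64) + 0.633·(-0.47,-8.53) = (-0.3159,-6.3684)
  v6: (1-0.633)·(2.16,-2.48) + 0.633·(2.75,-3.54) = (2.5335,-3.1510)
Perimeter = Σ |v_{i+1} − v_i|:
  edge 1→2: √(-3.3584² + 1.0115²) = 3.5074 (running 3.5074)
  edge 2→3: √(-2.9748² + -2.7514²) = 4.0521 (running 7.5595)
  edge 3→4: √(-0.2091² + -7.5103²) = 7.5132 (running 15.0727)
  edge 4→5: √(3.1470² + -1.3393²) = 3.4201 (running 18.4928)
  edge 5→6: √(2.8493² + 3.2174²) = 4.2977 (running 22.7905)
  edge 6→1: √(0.5460² + 7.3721²) = 7.3923 (running 30.1828)
Perimeter = 30.1828

Perimeter at t=0.633: 30.1828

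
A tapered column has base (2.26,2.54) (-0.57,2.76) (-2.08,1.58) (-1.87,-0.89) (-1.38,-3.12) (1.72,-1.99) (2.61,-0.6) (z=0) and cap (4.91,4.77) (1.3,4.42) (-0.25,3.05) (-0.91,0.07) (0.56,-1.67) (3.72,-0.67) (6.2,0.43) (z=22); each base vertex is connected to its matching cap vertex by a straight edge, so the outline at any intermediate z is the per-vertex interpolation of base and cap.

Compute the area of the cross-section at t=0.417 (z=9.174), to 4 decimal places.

Area at t=0.417: 25.3640

Cross-section at t=0.417: each vertex is (1-t)·p0[i] + t·p1[i].
  v1: (1-0.417)·(2.26,2.54) + 0.417·(4.91,4.77) = (3.3651,3.4699)
  v2: (1-0.417)·(-0.57,2.76) + 0.417·(1.3,4.42) = (0.2098,3.4522)
  v3: (1-0.417)·(-2.08,1.58) + 0.417·(-0.25,3.05) = (-1.3169,2.1930)
  v4: (1-0.417)·(-1.87,-0.89) + 0.417·(-0.91,0.07) = (-1.4697,-0.4897)
  v5: (1-0.417)·(-1.38,-3.12) + 0.417·(0.56,-1.67) = (-0.5710,-2.5153)
  v6: (1-0.417)·(1.72,-1.99) + 0.417·(3.72,-0.67) = (2.5540,-1.4396)
  v7: (1-0.417)·(2.61,-0.6) + 0.417·(6.2,0.43) = (4.1070,-0.1705)
Shoelace sum Σ(x_i·y_{i+1} − x_{i+1}·y_i):
  i=1: 3.3651·3.4522 − 0.2098·3.4699 = +10.8889 (running +10.8889)
  i=2: 0.2098·2.1930 − -1.3169·3.4522 = +5.0063 (running +15.8952)
  i=3: -1.3169·-0.4897 − -1.4697·2.1930 = +3.8678 (running +19.7631)
  i=4: -1.4697·-2.5153 − -0.5710·-0.4897 = +3.4171 (running +23.1802)
  i=5: -0.5710·-1.4396 − 2.5540·-2.5153 = +7.2462 (running +30.4264)
  i=6: 2.5540·-0.1705 − 4.1070·-1.4396 = +5.4769 (running +35.9033)
  i=7: 4.1070·3.4699 − 3.3651·-0.1705 = +14.8247 (running +50.7280)
Area = |Σ|/2 = |50.7280|/2 = 25.3640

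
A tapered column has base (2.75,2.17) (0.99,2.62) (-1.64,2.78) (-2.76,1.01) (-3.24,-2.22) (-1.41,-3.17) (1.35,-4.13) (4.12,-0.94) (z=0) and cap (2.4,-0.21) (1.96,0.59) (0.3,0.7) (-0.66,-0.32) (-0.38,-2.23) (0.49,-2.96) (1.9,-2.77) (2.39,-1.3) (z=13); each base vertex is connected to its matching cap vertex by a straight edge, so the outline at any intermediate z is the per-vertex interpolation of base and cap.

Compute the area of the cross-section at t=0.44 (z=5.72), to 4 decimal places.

Cross-section at t=0.44: each vertex is (1-t)·p0[i] + t·p1[i].
  v1: (1-0.44)·(2.75,2.17) + 0.44·(2.4,-0.21) = (2.5960,1.1228)
  v2: (1-0.44)·(0.99,2.62) + 0.44·(1.96,0.59) = (1.4168,1.7268)
  v3: (1-0.44)·(-1.64,2.78) + 0.44·(0.3,0.7) = (-0.7864,1.8648)
  v4: (1-0.44)·(-2.76,1.01) + 0.44·(-0.66,-0.32) = (-1.8360,0.4248)
  v5: (1-0.44)·(-3.24,-2.22) + 0.44·(-0.38,-2.23) = (-1.9816,-2.2244)
  v6: (1-0.44)·(-1.41,-3.17) + 0.44·(0.49,-2.96) = (-0.5740,-3.0776)
  v7: (1-0.44)·(1.35,-4.13) + 0.44·(1.9,-2.77) = (1.5920,-3.5316)
  v8: (1-0.44)·(4.12,-0.94) + 0.44·(2.39,-1.3) = (3.3588,-1.0984)
Shoelace sum Σ(x_i·y_{i+1} − x_{i+1}·y_i):
  i=1: 2.5960·1.7268 − 1.4168·1.1228 = +2.8920 (running +2.8920)
  i=2: 1.4168·1.8648 − -0.7864·1.7268 = +4.0000 (running +6.8920)
  i=3: -0.7864·0.4248 − -1.8360·1.8648 = +3.0897 (running +9.9817)
  i=4: -1.8360·-2.2244 − -1.9816·0.4248 = +4.9258 (running +14.9075)
  i=5: -1.9816·-3.0776 − -0.5740·-2.2244 = +4.8218 (running +19.7293)
  i=6: -0.5740·-3.5316 − 1.5920·-3.0776 = +6.9267 (running +26.6559)
  i=7: 1.5920·-1.0984 − 3.3588·-3.5316 = +10.1133 (running +36.7692)
  i=8: 3.3588·1.1228 − 2.5960·-1.0984 = +6.6227 (running +43.3919)
Area = |Σ|/2 = |43.3919|/2 = 21.6960

Area at t=0.44: 21.6960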